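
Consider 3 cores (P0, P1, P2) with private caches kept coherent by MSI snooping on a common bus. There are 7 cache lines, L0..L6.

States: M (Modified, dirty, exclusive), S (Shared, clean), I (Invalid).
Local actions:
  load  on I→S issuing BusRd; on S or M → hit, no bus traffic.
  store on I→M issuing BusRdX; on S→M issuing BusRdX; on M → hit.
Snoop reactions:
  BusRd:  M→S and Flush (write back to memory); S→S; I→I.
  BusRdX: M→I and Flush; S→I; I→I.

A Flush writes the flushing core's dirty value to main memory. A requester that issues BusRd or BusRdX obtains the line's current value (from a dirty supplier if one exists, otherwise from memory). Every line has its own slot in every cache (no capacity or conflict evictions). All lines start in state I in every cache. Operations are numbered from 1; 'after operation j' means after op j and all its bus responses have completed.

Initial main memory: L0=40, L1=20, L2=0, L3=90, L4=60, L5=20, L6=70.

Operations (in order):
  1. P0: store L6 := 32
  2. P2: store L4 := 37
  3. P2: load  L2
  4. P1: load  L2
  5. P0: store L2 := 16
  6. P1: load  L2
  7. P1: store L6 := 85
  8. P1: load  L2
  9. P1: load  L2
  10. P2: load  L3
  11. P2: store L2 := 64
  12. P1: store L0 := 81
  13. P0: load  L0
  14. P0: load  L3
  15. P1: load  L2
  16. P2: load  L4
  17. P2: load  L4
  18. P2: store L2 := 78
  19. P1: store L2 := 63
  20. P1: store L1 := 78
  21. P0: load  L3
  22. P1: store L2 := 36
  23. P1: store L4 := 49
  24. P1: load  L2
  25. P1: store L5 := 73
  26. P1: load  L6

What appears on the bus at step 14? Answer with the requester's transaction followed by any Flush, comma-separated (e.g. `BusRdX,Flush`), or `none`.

[1] P0: store L6 := 32 | P0:M(32), P1:I, P2:I | bus: BusRdX
[2] P2: store L4 := 37 | P0:I, P1:I, P2:M(37) | bus: BusRdX
[3] P2: load  L2 | P0:I, P1:I, P2:S(0) | bus: BusRd
[4] P1: load  L2 | P0:I, P1:S(0), P2:S(0) | bus: BusRd
[5] P0: store L2 := 16 | P0:M(16), P1:I, P2:I | bus: BusRdX
[6] P1: load  L2 | P0:S(16), P1:S(16), P2:I | bus: BusRd,Flush
[7] P1: store L6 := 85 | P0:I, P1:M(85), P2:I | bus: BusRdX,Flush
[8] P1: load  L2 | P0:S(16), P1:S(16), P2:I | bus: none
[9] P1: load  L2 | P0:S(16), P1:S(16), P2:I | bus: none
[10] P2: load  L3 | P0:I, P1:I, P2:S(90) | bus: BusRd
[11] P2: store L2 := 64 | P0:I, P1:I, P2:M(64) | bus: BusRdX
[12] P1: store L0 := 81 | P0:I, P1:M(81), P2:I | bus: BusRdX
[13] P0: load  L0 | P0:S(81), P1:S(81), P2:I | bus: BusRd,Flush
[14] P0: load  L3 | P0:S(90), P1:I, P2:S(90) | bus: BusRd
[15] P1: load  L2 | P0:I, P1:S(64), P2:S(64) | bus: BusRd,Flush
[16] P2: load  L4 | P0:I, P1:I, P2:M(37) | bus: none
[17] P2: load  L4 | P0:I, P1:I, P2:M(37) | bus: none
[18] P2: store L2 := 78 | P0:I, P1:I, P2:M(78) | bus: BusRdX
[19] P1: store L2 := 63 | P0:I, P1:M(63), P2:I | bus: BusRdX,Flush
[20] P1: store L1 := 78 | P0:I, P1:M(78), P2:I | bus: BusRdX
[21] P0: load  L3 | P0:S(90), P1:I, P2:S(90) | bus: none
[22] P1: store L2 := 36 | P0:I, P1:M(36), P2:I | bus: none
[23] P1: store L4 := 49 | P0:I, P1:M(49), P2:I | bus: BusRdX,Flush
[24] P1: load  L2 | P0:I, P1:M(36), P2:I | bus: none
[25] P1: store L5 := 73 | P0:I, P1:M(73), P2:I | bus: BusRdX
[26] P1: load  L6 | P0:I, P1:M(85), P2:I | bus: none

bus = BusRd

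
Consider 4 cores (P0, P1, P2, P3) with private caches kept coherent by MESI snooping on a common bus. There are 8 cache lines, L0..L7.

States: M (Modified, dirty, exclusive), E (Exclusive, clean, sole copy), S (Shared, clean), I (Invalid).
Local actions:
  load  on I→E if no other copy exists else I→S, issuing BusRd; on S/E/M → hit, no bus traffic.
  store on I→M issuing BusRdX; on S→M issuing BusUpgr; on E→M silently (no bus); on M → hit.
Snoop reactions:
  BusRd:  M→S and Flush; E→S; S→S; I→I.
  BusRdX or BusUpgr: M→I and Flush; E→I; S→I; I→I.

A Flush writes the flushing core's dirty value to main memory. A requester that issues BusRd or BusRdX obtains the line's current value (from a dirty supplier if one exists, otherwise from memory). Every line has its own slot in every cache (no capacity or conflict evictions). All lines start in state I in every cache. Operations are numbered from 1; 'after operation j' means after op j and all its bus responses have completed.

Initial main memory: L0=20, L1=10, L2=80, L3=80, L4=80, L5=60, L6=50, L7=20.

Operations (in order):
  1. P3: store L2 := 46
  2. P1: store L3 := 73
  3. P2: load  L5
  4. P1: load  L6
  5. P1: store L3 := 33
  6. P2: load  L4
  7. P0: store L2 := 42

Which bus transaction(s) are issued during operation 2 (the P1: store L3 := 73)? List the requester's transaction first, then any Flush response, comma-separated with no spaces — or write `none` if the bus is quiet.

  op1 P3: store L2 := 46 → I/I/I/M on L2; bus BusRdX; mem=80
  op2 P1: store L3 := 73 → I/M/I/I on L3; bus BusRdX; mem=80
  op3 P2: load  L5 → I/I/E/I on L5; bus BusRd; mem=60
  op4 P1: load  L6 → I/E/I/I on L6; bus BusRd; mem=50
  op5 P1: store L3 := 33 → I/M/I/I on L3; bus (none); mem=80
  op6 P2: load  L4 → I/I/E/I on L4; bus BusRd; mem=80
  op7 P0: store L2 := 42 → M/I/I/I on L2; bus BusRdX Flush; mem=46

bus = BusRdX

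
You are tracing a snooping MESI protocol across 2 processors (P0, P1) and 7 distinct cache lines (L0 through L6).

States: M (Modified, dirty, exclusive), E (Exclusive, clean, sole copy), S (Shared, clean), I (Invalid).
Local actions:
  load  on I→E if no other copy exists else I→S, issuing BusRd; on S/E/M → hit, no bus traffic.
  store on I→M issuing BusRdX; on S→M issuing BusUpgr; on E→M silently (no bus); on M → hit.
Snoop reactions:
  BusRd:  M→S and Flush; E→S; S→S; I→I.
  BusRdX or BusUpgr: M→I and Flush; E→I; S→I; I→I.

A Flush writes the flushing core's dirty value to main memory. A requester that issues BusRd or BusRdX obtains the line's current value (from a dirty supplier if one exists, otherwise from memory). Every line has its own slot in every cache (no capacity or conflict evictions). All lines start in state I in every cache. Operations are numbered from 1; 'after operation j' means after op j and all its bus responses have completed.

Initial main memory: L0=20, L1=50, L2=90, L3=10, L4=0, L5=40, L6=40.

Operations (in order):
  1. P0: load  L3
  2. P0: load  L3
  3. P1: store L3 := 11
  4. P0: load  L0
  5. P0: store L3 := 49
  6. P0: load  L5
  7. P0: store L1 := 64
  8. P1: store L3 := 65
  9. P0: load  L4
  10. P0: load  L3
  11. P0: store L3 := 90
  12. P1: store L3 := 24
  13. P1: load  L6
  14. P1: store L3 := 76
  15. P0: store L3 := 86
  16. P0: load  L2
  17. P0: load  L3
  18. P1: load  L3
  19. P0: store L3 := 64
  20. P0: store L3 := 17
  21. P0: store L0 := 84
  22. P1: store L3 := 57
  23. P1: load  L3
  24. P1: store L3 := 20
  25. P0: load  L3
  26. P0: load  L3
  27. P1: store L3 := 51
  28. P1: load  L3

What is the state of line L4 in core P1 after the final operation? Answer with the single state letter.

step 1: P0: load  L3  ⟶  EI  (L3)  txn=BusRd  M[L3]=10
step 2: P0: load  L3  ⟶  EI  (L3)  txn=∅  M[L3]=10
step 3: P1: store L3 := 11  ⟶  IM  (L3)  txn=BusRdX  M[L3]=10
step 4: P0: load  L0  ⟶  EI  (L0)  txn=BusRd  M[L0]=20
step 5: P0: store L3 := 49  ⟶  MI  (L3)  txn=BusRdX+Flush  M[L3]=11
step 6: P0: load  L5  ⟶  EI  (L5)  txn=BusRd  M[L5]=40
step 7: P0: store L1 := 64  ⟶  MI  (L1)  txn=BusRdX  M[L1]=50
step 8: P1: store L3 := 65  ⟶  IM  (L3)  txn=BusRdX+Flush  M[L3]=49
step 9: P0: load  L4  ⟶  EI  (L4)  txn=BusRd  M[L4]=0
step 10: P0: load  L3  ⟶  SS  (L3)  txn=BusRd+Flush  M[L3]=65
step 11: P0: store L3 := 90  ⟶  MI  (L3)  txn=BusUpgr  M[L3]=65
step 12: P1: store L3 := 24  ⟶  IM  (L3)  txn=BusRdX+Flush  M[L3]=90
step 13: P1: load  L6  ⟶  IE  (L6)  txn=BusRd  M[L6]=40
step 14: P1: store L3 := 76  ⟶  IM  (L3)  txn=∅  M[L3]=90
step 15: P0: store L3 := 86  ⟶  MI  (L3)  txn=BusRdX+Flush  M[L3]=76
step 16: P0: load  L2  ⟶  EI  (L2)  txn=BusRd  M[L2]=90
step 17: P0: load  L3  ⟶  MI  (L3)  txn=∅  M[L3]=76
step 18: P1: load  L3  ⟶  SS  (L3)  txn=BusRd+Flush  M[L3]=86
step 19: P0: store L3 := 64  ⟶  MI  (L3)  txn=BusUpgr  M[L3]=86
step 20: P0: store L3 := 17  ⟶  MI  (L3)  txn=∅  M[L3]=86
step 21: P0: store L0 := 84  ⟶  MI  (L0)  txn=∅  M[L0]=20
step 22: P1: store L3 := 57  ⟶  IM  (L3)  txn=BusRdX+Flush  M[L3]=17
step 23: P1: load  L3  ⟶  IM  (L3)  txn=∅  M[L3]=17
step 24: P1: store L3 := 20  ⟶  IM  (L3)  txn=∅  M[L3]=17
step 25: P0: load  L3  ⟶  SS  (L3)  txn=BusRd+Flush  M[L3]=20
step 26: P0: load  L3  ⟶  SS  (L3)  txn=∅  M[L3]=20
step 27: P1: store L3 := 51  ⟶  IM  (L3)  txn=BusUpgr  M[L3]=20
step 28: P1: load  L3  ⟶  IM  (L3)  txn=∅  M[L3]=20

state = I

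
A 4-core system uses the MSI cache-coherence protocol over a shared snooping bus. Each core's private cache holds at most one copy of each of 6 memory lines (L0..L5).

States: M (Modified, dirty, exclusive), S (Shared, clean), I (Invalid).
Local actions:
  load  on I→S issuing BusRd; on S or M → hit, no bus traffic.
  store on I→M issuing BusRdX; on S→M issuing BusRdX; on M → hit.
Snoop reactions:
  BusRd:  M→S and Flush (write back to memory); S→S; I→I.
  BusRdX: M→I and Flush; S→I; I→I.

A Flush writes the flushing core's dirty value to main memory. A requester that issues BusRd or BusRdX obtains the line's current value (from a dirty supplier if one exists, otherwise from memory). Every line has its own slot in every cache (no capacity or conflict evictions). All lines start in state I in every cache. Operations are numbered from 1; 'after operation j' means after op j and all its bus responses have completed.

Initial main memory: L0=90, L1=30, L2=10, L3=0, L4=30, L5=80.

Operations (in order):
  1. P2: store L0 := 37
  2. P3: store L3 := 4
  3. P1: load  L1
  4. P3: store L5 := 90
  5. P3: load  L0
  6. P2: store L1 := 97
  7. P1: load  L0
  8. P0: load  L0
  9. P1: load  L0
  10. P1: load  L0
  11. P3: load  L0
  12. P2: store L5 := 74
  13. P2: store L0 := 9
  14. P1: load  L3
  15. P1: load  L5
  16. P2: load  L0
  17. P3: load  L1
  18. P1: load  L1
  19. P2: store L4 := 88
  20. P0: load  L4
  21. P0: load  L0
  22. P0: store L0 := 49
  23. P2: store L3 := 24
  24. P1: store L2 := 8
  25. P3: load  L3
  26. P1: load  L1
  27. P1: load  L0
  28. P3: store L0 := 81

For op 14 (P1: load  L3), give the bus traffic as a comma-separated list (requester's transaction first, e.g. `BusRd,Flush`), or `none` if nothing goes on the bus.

bus = BusRd,Flush

  op1 P2: store L0 := 37 → I/I/M/I on L0; bus BusRdX; mem=90
  op2 P3: store L3 := 4 → I/I/I/M on L3; bus BusRdX; mem=0
  op3 P1: load  L1 → I/S/I/I on L1; bus BusRd; mem=30
  op4 P3: store L5 := 90 → I/I/I/M on L5; bus BusRdX; mem=80
  op5 P3: load  L0 → I/I/S/S on L0; bus BusRd Flush; mem=37
  op6 P2: store L1 := 97 → I/I/M/I on L1; bus BusRdX; mem=30
  op7 P1: load  L0 → I/S/S/S on L0; bus BusRd; mem=37
  op8 P0: load  L0 → S/S/S/S on L0; bus BusRd; mem=37
  op9 P1: load  L0 → S/S/S/S on L0; bus (none); mem=37
  op10 P1: load  L0 → S/S/S/S on L0; bus (none); mem=37
  op11 P3: load  L0 → S/S/S/S on L0; bus (none); mem=37
  op12 P2: store L5 := 74 → I/I/M/I on L5; bus BusRdX Flush; mem=90
  op13 P2: store L0 := 9 → I/I/M/I on L0; bus BusRdX; mem=37
  op14 P1: load  L3 → I/S/I/S on L3; bus BusRd Flush; mem=4
  op15 P1: load  L5 → I/S/S/I on L5; bus BusRd Flush; mem=74
  op16 P2: load  L0 → I/I/M/I on L0; bus (none); mem=37
  op17 P3: load  L1 → I/I/S/S on L1; bus BusRd Flush; mem=97
  op18 P1: load  L1 → I/S/S/S on L1; bus BusRd; mem=97
  op19 P2: store L4 := 88 → I/I/M/I on L4; bus BusRdX; mem=30
  op20 P0: load  L4 → S/I/S/I on L4; bus BusRd Flush; mem=88
  op21 P0: load  L0 → S/I/S/I on L0; bus BusRd Flush; mem=9
  op22 P0: store L0 := 49 → M/I/I/I on L0; bus BusRdX; mem=9
  op23 P2: store L3 := 24 → I/I/M/I on L3; bus BusRdX; mem=4
  op24 P1: store L2 := 8 → I/M/I/I on L2; bus BusRdX; mem=10
  op25 P3: load  L3 → I/I/S/S on L3; bus BusRd Flush; mem=24
  op26 P1: load  L1 → I/S/S/S on L1; bus (none); mem=97
  op27 P1: load  L0 → S/S/I/I on L0; bus BusRd Flush; mem=49
  op28 P3: store L0 := 81 → I/I/I/M on L0; bus BusRdX; mem=49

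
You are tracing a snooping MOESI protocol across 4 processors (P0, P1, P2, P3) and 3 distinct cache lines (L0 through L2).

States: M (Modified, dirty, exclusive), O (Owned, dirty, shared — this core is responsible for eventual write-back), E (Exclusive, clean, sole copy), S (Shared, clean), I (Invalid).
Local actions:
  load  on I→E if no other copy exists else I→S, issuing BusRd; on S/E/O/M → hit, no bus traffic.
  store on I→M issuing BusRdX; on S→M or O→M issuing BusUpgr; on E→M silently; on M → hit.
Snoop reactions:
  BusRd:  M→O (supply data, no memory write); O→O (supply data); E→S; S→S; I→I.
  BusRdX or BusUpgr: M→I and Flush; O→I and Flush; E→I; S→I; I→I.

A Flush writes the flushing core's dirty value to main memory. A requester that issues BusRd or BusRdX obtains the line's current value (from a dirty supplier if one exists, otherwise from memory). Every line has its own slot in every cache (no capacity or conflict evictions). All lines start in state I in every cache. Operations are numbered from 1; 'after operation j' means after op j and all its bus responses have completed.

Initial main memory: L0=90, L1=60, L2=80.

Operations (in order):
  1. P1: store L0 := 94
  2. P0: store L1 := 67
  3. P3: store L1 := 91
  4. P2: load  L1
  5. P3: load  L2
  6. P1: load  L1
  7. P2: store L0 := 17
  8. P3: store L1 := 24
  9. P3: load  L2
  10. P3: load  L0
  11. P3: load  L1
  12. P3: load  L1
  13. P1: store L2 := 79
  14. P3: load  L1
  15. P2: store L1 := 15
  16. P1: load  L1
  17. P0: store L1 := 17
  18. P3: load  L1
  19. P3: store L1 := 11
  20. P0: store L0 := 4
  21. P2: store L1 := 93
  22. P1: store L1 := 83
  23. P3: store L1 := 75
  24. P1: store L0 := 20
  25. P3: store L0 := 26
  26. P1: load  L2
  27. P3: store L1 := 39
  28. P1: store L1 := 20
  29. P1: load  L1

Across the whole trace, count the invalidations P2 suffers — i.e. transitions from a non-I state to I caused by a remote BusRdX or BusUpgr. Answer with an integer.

invalidations = 4

  op1 P1: store L0 := 94 → I/M/I/I on L0; bus BusRdX; mem=90
  op2 P0: store L1 := 67 → M/I/I/I on L1; bus BusRdX; mem=60
  op3 P3: store L1 := 91 → I/I/I/M on L1; bus BusRdX Flush; mem=67
  op4 P2: load  L1 → I/I/S/O on L1; bus BusRd; mem=67
  op5 P3: load  L2 → I/I/I/E on L2; bus BusRd; mem=80
  op6 P1: load  L1 → I/S/S/O on L1; bus BusRd; mem=67
  op7 P2: store L0 := 17 → I/I/M/I on L0; bus BusRdX Flush; mem=94
  op8 P3: store L1 := 24 → I/I/I/M on L1; bus BusUpgr; mem=67
  op9 P3: load  L2 → I/I/I/E on L2; bus (none); mem=80
  op10 P3: load  L0 → I/I/O/S on L0; bus BusRd; mem=94
  op11 P3: load  L1 → I/I/I/M on L1; bus (none); mem=67
  op12 P3: load  L1 → I/I/I/M on L1; bus (none); mem=67
  op13 P1: store L2 := 79 → I/M/I/I on L2; bus BusRdX; mem=80
  op14 P3: load  L1 → I/I/I/M on L1; bus (none); mem=67
  op15 P2: store L1 := 15 → I/I/M/I on L1; bus BusRdX Flush; mem=24
  op16 P1: load  L1 → I/S/O/I on L1; bus BusRd; mem=24
  op17 P0: store L1 := 17 → M/I/I/I on L1; bus BusRdX Flush; mem=15
  op18 P3: load  L1 → O/I/I/S on L1; bus BusRd; mem=15
  op19 P3: store L1 := 11 → I/I/I/M on L1; bus BusUpgr Flush; mem=17
  op20 P0: store L0 := 4 → M/I/I/I on L0; bus BusRdX Flush; mem=17
  op21 P2: store L1 := 93 → I/I/M/I on L1; bus BusRdX Flush; mem=11
  op22 P1: store L1 := 83 → I/M/I/I on L1; bus BusRdX Flush; mem=93
  op23 P3: store L1 := 75 → I/I/I/M on L1; bus BusRdX Flush; mem=83
  op24 P1: store L0 := 20 → I/M/I/I on L0; bus BusRdX Flush; mem=4
  op25 P3: store L0 := 26 → I/I/I/M on L0; bus BusRdX Flush; mem=20
  op26 P1: load  L2 → I/M/I/I on L2; bus (none); mem=80
  op27 P3: store L1 := 39 → I/I/I/M on L1; bus (none); mem=83
  op28 P1: store L1 := 20 → I/M/I/I on L1; bus BusRdX Flush; mem=39
  op29 P1: load  L1 → I/M/I/I on L1; bus (none); mem=39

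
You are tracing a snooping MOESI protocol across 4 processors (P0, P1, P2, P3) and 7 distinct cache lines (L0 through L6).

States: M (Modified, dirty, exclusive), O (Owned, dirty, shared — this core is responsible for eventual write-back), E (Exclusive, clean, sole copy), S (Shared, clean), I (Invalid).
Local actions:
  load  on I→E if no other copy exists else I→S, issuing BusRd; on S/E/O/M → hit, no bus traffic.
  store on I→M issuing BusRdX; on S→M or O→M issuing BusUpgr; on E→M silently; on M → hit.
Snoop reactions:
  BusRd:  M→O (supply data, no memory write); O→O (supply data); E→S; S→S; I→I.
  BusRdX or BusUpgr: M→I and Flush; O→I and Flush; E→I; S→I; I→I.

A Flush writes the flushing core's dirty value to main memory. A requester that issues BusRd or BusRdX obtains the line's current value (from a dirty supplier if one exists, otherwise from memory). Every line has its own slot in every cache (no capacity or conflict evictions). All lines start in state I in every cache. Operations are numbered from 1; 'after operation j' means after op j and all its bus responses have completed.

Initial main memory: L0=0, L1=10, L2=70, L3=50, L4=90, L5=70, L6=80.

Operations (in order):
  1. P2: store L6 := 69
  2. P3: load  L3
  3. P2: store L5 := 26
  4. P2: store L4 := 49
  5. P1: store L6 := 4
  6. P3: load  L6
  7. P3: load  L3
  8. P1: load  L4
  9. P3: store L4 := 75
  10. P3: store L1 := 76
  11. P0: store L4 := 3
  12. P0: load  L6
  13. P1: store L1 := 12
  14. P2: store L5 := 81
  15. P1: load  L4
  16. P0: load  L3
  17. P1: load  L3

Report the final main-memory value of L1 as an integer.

memory[L1] = 76

  op1 P2: store L6 := 69 → I/I/M/I on L6; bus BusRdX; mem=80
  op2 P3: load  L3 → I/I/I/E on L3; bus BusRd; mem=50
  op3 P2: store L5 := 26 → I/I/M/I on L5; bus BusRdX; mem=70
  op4 P2: store L4 := 49 → I/I/M/I on L4; bus BusRdX; mem=90
  op5 P1: store L6 := 4 → I/M/I/I on L6; bus BusRdX Flush; mem=69
  op6 P3: load  L6 → I/O/I/S on L6; bus BusRd; mem=69
  op7 P3: load  L3 → I/I/I/E on L3; bus (none); mem=50
  op8 P1: load  L4 → I/S/O/I on L4; bus BusRd; mem=90
  op9 P3: store L4 := 75 → I/I/I/M on L4; bus BusRdX Flush; mem=49
  op10 P3: store L1 := 76 → I/I/I/M on L1; bus BusRdX; mem=10
  op11 P0: store L4 := 3 → M/I/I/I on L4; bus BusRdX Flush; mem=75
  op12 P0: load  L6 → S/O/I/S on L6; bus BusRd; mem=69
  op13 P1: store L1 := 12 → I/M/I/I on L1; bus BusRdX Flush; mem=76
  op14 P2: store L5 := 81 → I/I/M/I on L5; bus (none); mem=70
  op15 P1: load  L4 → O/S/I/I on L4; bus BusRd; mem=75
  op16 P0: load  L3 → S/I/I/S on L3; bus BusRd; mem=50
  op17 P1: load  L3 → S/S/I/S on L3; bus BusRd; mem=50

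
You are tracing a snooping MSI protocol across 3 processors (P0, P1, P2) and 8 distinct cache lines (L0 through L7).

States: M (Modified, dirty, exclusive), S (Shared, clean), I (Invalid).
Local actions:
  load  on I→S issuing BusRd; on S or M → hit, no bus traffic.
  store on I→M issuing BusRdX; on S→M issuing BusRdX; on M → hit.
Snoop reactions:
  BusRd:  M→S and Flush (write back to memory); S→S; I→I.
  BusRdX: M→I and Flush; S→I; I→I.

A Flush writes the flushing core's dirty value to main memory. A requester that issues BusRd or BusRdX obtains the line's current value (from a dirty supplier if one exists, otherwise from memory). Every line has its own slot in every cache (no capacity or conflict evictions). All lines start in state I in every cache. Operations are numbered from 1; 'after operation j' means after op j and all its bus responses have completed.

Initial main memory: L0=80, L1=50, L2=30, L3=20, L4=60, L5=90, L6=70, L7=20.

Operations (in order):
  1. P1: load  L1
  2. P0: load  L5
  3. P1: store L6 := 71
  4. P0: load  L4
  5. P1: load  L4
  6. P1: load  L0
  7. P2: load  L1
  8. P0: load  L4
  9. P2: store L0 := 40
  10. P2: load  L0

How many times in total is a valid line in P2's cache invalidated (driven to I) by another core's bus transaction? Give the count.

invalidations = 0

[1] P1: load  L1 | P0:I, P1:S(50), P2:I | bus: BusRd
[2] P0: load  L5 | P0:S(90), P1:I, P2:I | bus: BusRd
[3] P1: store L6 := 71 | P0:I, P1:M(71), P2:I | bus: BusRdX
[4] P0: load  L4 | P0:S(60), P1:I, P2:I | bus: BusRd
[5] P1: load  L4 | P0:S(60), P1:S(60), P2:I | bus: BusRd
[6] P1: load  L0 | P0:I, P1:S(80), P2:I | bus: BusRd
[7] P2: load  L1 | P0:I, P1:S(50), P2:S(50) | bus: BusRd
[8] P0: load  L4 | P0:S(60), P1:S(60), P2:I | bus: none
[9] P2: store L0 := 40 | P0:I, P1:I, P2:M(40) | bus: BusRdX
[10] P2: load  L0 | P0:I, P1:I, P2:M(40) | bus: none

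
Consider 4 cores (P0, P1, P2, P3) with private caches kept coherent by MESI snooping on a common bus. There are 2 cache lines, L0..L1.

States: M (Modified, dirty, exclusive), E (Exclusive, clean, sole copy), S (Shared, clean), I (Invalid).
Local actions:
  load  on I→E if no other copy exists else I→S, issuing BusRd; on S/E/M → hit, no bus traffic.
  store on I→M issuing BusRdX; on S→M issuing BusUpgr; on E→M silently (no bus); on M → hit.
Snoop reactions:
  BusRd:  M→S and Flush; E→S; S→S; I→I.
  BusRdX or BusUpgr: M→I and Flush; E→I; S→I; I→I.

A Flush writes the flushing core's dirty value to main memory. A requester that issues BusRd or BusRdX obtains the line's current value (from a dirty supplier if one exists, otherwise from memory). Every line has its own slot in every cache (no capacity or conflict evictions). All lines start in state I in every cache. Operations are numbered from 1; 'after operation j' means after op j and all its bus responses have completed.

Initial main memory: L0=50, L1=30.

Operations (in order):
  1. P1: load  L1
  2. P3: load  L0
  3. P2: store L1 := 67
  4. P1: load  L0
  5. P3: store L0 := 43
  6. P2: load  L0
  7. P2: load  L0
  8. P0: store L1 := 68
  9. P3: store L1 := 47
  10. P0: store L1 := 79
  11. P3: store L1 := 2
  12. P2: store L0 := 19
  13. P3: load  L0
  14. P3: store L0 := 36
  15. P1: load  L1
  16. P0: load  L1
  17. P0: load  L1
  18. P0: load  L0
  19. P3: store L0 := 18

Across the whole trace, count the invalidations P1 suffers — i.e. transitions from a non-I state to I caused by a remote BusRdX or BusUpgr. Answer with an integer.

[1] P1: load  L1 | P0:I, P1:E(30), P2:I, P3:I | bus: BusRd
[2] P3: load  L0 | P0:I, P1:I, P2:I, P3:E(50) | bus: BusRd
[3] P2: store L1 := 67 | P0:I, P1:I, P2:M(67), P3:I | bus: BusRdX
[4] P1: load  L0 | P0:I, P1:S(50), P2:I, P3:S(50) | bus: BusRd
[5] P3: store L0 := 43 | P0:I, P1:I, P2:I, P3:M(43) | bus: BusUpgr
[6] P2: load  L0 | P0:I, P1:I, P2:S(43), P3:S(43) | bus: BusRd,Flush
[7] P2: load  L0 | P0:I, P1:I, P2:S(43), P3:S(43) | bus: none
[8] P0: store L1 := 68 | P0:M(68), P1:I, P2:I, P3:I | bus: BusRdX,Flush
[9] P3: store L1 := 47 | P0:I, P1:I, P2:I, P3:M(47) | bus: BusRdX,Flush
[10] P0: store L1 := 79 | P0:M(79), P1:I, P2:I, P3:I | bus: BusRdX,Flush
[11] P3: store L1 := 2 | P0:I, P1:I, P2:I, P3:M(2) | bus: BusRdX,Flush
[12] P2: store L0 := 19 | P0:I, P1:I, P2:M(19), P3:I | bus: BusUpgr
[13] P3: load  L0 | P0:I, P1:I, P2:S(19), P3:S(19) | bus: BusRd,Flush
[14] P3: store L0 := 36 | P0:I, P1:I, P2:I, P3:M(36) | bus: BusUpgr
[15] P1: load  L1 | P0:I, P1:S(2), P2:I, P3:S(2) | bus: BusRd,Flush
[16] P0: load  L1 | P0:S(2), P1:S(2), P2:I, P3:S(2) | bus: BusRd
[17] P0: load  L1 | P0:S(2), P1:S(2), P2:I, P3:S(2) | bus: none
[18] P0: load  L0 | P0:S(36), P1:I, P2:I, P3:S(36) | bus: BusRd,Flush
[19] P3: store L0 := 18 | P0:I, P1:I, P2:I, P3:M(18) | bus: BusUpgr

invalidations = 2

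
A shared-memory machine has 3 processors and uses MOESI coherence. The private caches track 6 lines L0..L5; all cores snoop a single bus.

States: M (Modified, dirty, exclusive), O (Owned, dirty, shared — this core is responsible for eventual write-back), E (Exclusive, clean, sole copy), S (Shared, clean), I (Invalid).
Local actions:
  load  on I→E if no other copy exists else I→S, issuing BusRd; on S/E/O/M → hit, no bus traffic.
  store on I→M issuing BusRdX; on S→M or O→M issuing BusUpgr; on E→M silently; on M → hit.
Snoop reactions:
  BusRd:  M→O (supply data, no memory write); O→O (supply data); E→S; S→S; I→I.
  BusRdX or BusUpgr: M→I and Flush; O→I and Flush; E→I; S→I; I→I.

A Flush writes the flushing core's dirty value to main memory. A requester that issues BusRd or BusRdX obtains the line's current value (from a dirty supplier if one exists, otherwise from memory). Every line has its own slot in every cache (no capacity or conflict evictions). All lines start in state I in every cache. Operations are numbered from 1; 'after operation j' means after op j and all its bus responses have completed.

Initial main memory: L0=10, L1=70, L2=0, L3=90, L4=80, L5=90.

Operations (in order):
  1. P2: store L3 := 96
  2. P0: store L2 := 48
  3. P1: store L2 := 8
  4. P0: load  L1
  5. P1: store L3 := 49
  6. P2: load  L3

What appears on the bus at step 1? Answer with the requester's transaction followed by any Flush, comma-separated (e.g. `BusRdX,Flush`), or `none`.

bus = BusRdX

1. P2: store L3 := 96  bus=[BusRdX]  L3: P0=I P1=I P2=M  mem[L3]=90
2. P0: store L2 := 48  bus=[BusRdX]  L2: P0=M P1=I P2=I  mem[L2]=0
3. P1: store L2 := 8  bus=[BusRdX,Flush]  L2: P0=I P1=M P2=I  mem[L2]=48
4. P0: load  L1  bus=[BusRd]  L1: P0=E P1=I P2=I  mem[L1]=70
5. P1: store L3 := 49  bus=[BusRdX,Flush]  L3: P0=I P1=M P2=I  mem[L3]=96
6. P2: load  L3  bus=[BusRd]  L3: P0=I P1=O P2=S  mem[L3]=96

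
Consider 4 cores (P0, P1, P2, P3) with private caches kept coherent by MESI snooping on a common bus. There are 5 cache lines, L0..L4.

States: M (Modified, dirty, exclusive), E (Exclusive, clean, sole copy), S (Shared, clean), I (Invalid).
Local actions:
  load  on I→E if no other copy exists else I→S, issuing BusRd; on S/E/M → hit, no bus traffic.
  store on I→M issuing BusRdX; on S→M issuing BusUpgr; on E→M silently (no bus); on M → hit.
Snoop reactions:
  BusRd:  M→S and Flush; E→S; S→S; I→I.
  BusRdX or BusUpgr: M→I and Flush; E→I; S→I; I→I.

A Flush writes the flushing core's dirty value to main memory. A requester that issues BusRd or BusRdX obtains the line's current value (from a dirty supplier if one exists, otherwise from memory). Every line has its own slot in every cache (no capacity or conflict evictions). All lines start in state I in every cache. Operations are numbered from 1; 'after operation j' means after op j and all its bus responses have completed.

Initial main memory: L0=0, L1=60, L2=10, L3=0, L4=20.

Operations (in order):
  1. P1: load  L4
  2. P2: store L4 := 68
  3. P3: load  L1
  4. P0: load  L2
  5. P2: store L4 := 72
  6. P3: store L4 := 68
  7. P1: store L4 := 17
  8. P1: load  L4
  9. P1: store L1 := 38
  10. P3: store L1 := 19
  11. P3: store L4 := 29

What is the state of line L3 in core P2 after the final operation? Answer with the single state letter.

step 1: P1: load  L4  ⟶  IEII  (L4)  txn=BusRd  M[L4]=20
step 2: P2: store L4 := 68  ⟶  IIMI  (L4)  txn=BusRdX  M[L4]=20
step 3: P3: load  L1  ⟶  IIIE  (L1)  txn=BusRd  M[L1]=60
step 4: P0: load  L2  ⟶  EIII  (L2)  txn=BusRd  M[L2]=10
step 5: P2: store L4 := 72  ⟶  IIMI  (L4)  txn=∅  M[L4]=20
step 6: P3: store L4 := 68  ⟶  IIIM  (L4)  txn=BusRdX+Flush  M[L4]=72
step 7: P1: store L4 := 17  ⟶  IMII  (L4)  txn=BusRdX+Flush  M[L4]=68
step 8: P1: load  L4  ⟶  IMII  (L4)  txn=∅  M[L4]=68
step 9: P1: store L1 := 38  ⟶  IMII  (L1)  txn=BusRdX  M[L1]=60
step 10: P3: store L1 := 19  ⟶  IIIM  (L1)  txn=BusRdX+Flush  M[L1]=38
step 11: P3: store L4 := 29  ⟶  IIIM  (L4)  txn=BusRdX+Flush  M[L4]=17

state = I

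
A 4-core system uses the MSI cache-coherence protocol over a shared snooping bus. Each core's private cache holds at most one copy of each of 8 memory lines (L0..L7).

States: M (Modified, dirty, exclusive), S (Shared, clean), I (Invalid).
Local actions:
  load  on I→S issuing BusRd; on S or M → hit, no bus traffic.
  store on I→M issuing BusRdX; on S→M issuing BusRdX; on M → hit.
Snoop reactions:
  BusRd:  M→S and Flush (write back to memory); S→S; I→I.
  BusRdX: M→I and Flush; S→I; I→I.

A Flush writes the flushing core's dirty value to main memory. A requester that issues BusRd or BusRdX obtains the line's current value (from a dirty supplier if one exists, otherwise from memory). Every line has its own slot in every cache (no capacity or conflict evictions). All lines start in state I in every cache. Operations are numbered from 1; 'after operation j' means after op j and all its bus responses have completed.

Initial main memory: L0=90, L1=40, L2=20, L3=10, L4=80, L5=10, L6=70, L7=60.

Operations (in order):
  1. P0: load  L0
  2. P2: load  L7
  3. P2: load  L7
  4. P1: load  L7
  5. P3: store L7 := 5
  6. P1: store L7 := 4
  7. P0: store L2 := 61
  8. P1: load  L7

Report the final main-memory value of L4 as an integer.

memory[L4] = 80

[1] P0: load  L0 | P0:S(90), P1:I, P2:I, P3:I | bus: BusRd
[2] P2: load  L7 | P0:I, P1:I, P2:S(60), P3:I | bus: BusRd
[3] P2: load  L7 | P0:I, P1:I, P2:S(60), P3:I | bus: none
[4] P1: load  L7 | P0:I, P1:S(60), P2:S(60), P3:I | bus: BusRd
[5] P3: store L7 := 5 | P0:I, P1:I, P2:I, P3:M(5) | bus: BusRdX
[6] P1: store L7 := 4 | P0:I, P1:M(4), P2:I, P3:I | bus: BusRdX,Flush
[7] P0: store L2 := 61 | P0:M(61), P1:I, P2:I, P3:I | bus: BusRdX
[8] P1: load  L7 | P0:I, P1:M(4), P2:I, P3:I | bus: none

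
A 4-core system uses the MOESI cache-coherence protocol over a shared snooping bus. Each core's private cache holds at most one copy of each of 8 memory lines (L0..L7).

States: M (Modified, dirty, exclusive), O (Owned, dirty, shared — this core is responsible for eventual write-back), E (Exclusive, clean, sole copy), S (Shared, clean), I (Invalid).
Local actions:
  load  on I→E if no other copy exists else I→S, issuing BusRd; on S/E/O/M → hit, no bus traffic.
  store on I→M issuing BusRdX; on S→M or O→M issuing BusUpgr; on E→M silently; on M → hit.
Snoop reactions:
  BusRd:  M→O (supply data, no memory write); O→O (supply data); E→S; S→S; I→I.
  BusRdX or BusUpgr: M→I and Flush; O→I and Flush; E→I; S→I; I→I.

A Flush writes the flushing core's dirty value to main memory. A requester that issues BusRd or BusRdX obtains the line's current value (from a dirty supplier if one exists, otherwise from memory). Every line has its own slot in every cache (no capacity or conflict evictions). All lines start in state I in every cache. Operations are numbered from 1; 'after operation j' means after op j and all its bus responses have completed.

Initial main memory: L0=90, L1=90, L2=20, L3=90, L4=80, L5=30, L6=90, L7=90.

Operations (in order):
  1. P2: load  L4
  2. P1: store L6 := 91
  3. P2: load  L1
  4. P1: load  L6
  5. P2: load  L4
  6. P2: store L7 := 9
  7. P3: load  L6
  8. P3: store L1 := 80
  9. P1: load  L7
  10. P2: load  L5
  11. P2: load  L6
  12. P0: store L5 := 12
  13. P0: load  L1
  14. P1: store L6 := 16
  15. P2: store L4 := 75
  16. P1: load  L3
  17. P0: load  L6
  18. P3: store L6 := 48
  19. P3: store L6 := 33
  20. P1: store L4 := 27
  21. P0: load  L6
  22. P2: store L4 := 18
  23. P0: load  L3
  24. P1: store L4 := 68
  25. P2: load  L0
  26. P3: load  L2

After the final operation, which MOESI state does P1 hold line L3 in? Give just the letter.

step 1: P2: load  L4  ⟶  IIEI  (L4)  txn=BusRd  M[L4]=80
step 2: P1: store L6 := 91  ⟶  IMII  (L6)  txn=BusRdX  M[L6]=90
step 3: P2: load  L1  ⟶  IIEI  (L1)  txn=BusRd  M[L1]=90
step 4: P1: load  L6  ⟶  IMII  (L6)  txn=∅  M[L6]=90
step 5: P2: load  L4  ⟶  IIEI  (L4)  txn=∅  M[L4]=80
step 6: P2: store L7 := 9  ⟶  IIMI  (L7)  txn=BusRdX  M[L7]=90
step 7: P3: load  L6  ⟶  IOIS  (L6)  txn=BusRd  M[L6]=90
step 8: P3: store L1 := 80  ⟶  IIIM  (L1)  txn=BusRdX  M[L1]=90
step 9: P1: load  L7  ⟶  ISOI  (L7)  txn=BusRd  M[L7]=90
step 10: P2: load  L5  ⟶  IIEI  (L5)  txn=BusRd  M[L5]=30
step 11: P2: load  L6  ⟶  IOSS  (L6)  txn=BusRd  M[L6]=90
step 12: P0: store L5 := 12  ⟶  MIII  (L5)  txn=BusRdX  M[L5]=30
step 13: P0: load  L1  ⟶  SIIO  (L1)  txn=BusRd  M[L1]=90
step 14: P1: store L6 := 16  ⟶  IMII  (L6)  txn=BusUpgr  M[L6]=90
step 15: P2: store L4 := 75  ⟶  IIMI  (L4)  txn=∅  M[L4]=80
step 16: P1: load  L3  ⟶  IEII  (L3)  txn=BusRd  M[L3]=90
step 17: P0: load  L6  ⟶  SOII  (L6)  txn=BusRd  M[L6]=90
step 18: P3: store L6 := 48  ⟶  IIIM  (L6)  txn=BusRdX+Flush  M[L6]=16
step 19: P3: store L6 := 33  ⟶  IIIM  (L6)  txn=∅  M[L6]=16
step 20: P1: store L4 := 27  ⟶  IMII  (L4)  txn=BusRdX+Flush  M[L4]=75
step 21: P0: load  L6  ⟶  SIIO  (L6)  txn=BusRd  M[L6]=16
step 22: P2: store L4 := 18  ⟶  IIMI  (L4)  txn=BusRdX+Flush  M[L4]=27
step 23: P0: load  L3  ⟶  SSII  (L3)  txn=BusRd  M[L3]=90
step 24: P1: store L4 := 68  ⟶  IMII  (L4)  txn=BusRdX+Flush  M[L4]=18
step 25: P2: load  L0  ⟶  IIEI  (L0)  txn=BusRd  M[L0]=90
step 26: P3: load  L2  ⟶  IIIE  (L2)  txn=BusRd  M[L2]=20

state = S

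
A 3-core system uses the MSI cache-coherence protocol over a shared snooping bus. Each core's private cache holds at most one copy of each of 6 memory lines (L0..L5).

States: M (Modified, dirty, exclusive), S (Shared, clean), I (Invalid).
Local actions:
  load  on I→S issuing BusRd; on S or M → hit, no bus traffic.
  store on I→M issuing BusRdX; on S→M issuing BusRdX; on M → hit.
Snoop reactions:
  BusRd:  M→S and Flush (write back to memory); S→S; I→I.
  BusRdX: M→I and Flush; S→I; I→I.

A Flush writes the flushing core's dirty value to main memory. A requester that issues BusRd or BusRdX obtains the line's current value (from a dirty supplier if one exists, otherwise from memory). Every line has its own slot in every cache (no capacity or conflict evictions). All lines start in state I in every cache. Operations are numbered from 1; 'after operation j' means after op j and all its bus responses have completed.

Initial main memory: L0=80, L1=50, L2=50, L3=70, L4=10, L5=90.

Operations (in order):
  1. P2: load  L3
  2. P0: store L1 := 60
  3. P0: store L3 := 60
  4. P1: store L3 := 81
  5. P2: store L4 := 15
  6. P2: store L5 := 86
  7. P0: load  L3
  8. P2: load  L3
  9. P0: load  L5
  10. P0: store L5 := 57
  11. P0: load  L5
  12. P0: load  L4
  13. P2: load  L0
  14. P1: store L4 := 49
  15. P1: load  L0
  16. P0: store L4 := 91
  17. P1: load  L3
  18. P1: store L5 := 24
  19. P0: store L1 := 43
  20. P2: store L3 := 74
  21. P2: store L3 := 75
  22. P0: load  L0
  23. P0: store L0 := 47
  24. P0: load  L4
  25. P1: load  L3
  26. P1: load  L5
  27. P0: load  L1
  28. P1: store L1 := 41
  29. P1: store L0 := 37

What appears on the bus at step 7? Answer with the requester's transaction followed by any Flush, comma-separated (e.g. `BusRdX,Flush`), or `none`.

bus = BusRd,Flush

1. P2: load  L3  bus=[BusRd]  L3: P0=I P1=I P2=S  mem[L3]=70
2. P0: store L1 := 60  bus=[BusRdX]  L1: P0=M P1=I P2=I  mem[L1]=50
3. P0: store L3 := 60  bus=[BusRdX]  L3: P0=M P1=I P2=I  mem[L3]=70
4. P1: store L3 := 81  bus=[BusRdX,Flush]  L3: P0=I P1=M P2=I  mem[L3]=60
5. P2: store L4 := 15  bus=[BusRdX]  L4: P0=I P1=I P2=M  mem[L4]=10
6. P2: store L5 := 86  bus=[BusRdX]  L5: P0=I P1=I P2=M  mem[L5]=90
7. P0: load  L3  bus=[BusRd,Flush]  L3: P0=S P1=S P2=I  mem[L3]=81
8. P2: load  L3  bus=[BusRd]  L3: P0=S P1=S P2=S  mem[L3]=81
9. P0: load  L5  bus=[BusRd,Flush]  L5: P0=S P1=I P2=S  mem[L5]=86
10. P0: store L5 := 57  bus=[BusRdX]  L5: P0=M P1=I P2=I  mem[L5]=86
11. P0: load  L5  bus=[-]  L5: P0=M P1=I P2=I  mem[L5]=86
12. P0: load  L4  bus=[BusRd,Flush]  L4: P0=S P1=I P2=S  mem[L4]=15
13. P2: load  L0  bus=[BusRd]  L0: P0=I P1=I P2=S  mem[L0]=80
14. P1: store L4 := 49  bus=[BusRdX]  L4: P0=I P1=M P2=I  mem[L4]=15
15. P1: load  L0  bus=[BusRd]  L0: P0=I P1=S P2=S  mem[L0]=80
16. P0: store L4 := 91  bus=[BusRdX,Flush]  L4: P0=M P1=I P2=I  mem[L4]=49
17. P1: load  L3  bus=[-]  L3: P0=S P1=S P2=S  mem[L3]=81
18. P1: store L5 := 24  bus=[BusRdX,Flush]  L5: P0=I P1=M P2=I  mem[L5]=57
19. P0: store L1 := 43  bus=[-]  L1: P0=M P1=I P2=I  mem[L1]=50
20. P2: store L3 := 74  bus=[BusRdX]  L3: P0=I P1=I P2=M  mem[L3]=81
21. P2: store L3 := 75  bus=[-]  L3: P0=I P1=I P2=M  mem[L3]=81
22. P0: load  L0  bus=[BusRd]  L0: P0=S P1=S P2=S  mem[L0]=80
23. P0: store L0 := 47  bus=[BusRdX]  L0: P0=M P1=I P2=I  mem[L0]=80
24. P0: load  L4  bus=[-]  L4: P0=M P1=I P2=I  mem[L4]=49
25. P1: load  L3  bus=[BusRd,Flush]  L3: P0=I P1=S P2=S  mem[L3]=75
26. P1: load  L5  bus=[-]  L5: P0=I P1=M P2=I  mem[L5]=57
27. P0: load  L1  bus=[-]  L1: P0=M P1=I P2=I  mem[L1]=50
28. P1: store L1 := 41  bus=[BusRdX,Flush]  L1: P0=I P1=M P2=I  mem[L1]=43
29. P1: store L0 := 37  bus=[BusRdX,Flush]  L0: P0=I P1=M P2=I  mem[L0]=47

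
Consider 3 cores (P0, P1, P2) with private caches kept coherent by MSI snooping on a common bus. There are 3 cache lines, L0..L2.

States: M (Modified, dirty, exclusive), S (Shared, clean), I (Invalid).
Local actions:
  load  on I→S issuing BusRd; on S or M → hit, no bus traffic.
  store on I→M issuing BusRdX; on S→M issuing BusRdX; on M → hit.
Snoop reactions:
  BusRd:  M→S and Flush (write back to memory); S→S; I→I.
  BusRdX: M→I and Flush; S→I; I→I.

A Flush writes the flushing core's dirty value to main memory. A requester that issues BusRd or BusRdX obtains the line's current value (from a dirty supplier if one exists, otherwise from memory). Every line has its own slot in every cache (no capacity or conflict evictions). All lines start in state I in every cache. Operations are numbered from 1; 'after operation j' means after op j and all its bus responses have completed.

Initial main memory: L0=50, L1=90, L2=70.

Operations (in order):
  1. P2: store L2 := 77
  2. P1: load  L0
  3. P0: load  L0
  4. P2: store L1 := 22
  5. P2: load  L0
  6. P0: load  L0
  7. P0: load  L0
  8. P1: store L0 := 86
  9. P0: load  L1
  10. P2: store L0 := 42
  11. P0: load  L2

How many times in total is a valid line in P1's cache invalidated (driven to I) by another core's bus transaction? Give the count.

step 1: P2: store L2 := 77  ⟶  IIM  (L2)  txn=BusRdX  M[L2]=70
step 2: P1: load  L0  ⟶  ISI  (L0)  txn=BusRd  M[L0]=50
step 3: P0: load  L0  ⟶  SSI  (L0)  txn=BusRd  M[L0]=50
step 4: P2: store L1 := 22  ⟶  IIM  (L1)  txn=BusRdX  M[L1]=90
step 5: P2: load  L0  ⟶  SSS  (L0)  txn=BusRd  M[L0]=50
step 6: P0: load  L0  ⟶  SSS  (L0)  txn=∅  M[L0]=50
step 7: P0: load  L0  ⟶  SSS  (L0)  txn=∅  M[L0]=50
step 8: P1: store L0 := 86  ⟶  IMI  (L0)  txn=BusRdX  M[L0]=50
step 9: P0: load  L1  ⟶  SIS  (L1)  txn=BusRd+Flush  M[L1]=22
step 10: P2: store L0 := 42  ⟶  IIM  (L0)  txn=BusRdX+Flush  M[L0]=86
step 11: P0: load  L2  ⟶  SIS  (L2)  txn=BusRd+Flush  M[L2]=77

invalidations = 1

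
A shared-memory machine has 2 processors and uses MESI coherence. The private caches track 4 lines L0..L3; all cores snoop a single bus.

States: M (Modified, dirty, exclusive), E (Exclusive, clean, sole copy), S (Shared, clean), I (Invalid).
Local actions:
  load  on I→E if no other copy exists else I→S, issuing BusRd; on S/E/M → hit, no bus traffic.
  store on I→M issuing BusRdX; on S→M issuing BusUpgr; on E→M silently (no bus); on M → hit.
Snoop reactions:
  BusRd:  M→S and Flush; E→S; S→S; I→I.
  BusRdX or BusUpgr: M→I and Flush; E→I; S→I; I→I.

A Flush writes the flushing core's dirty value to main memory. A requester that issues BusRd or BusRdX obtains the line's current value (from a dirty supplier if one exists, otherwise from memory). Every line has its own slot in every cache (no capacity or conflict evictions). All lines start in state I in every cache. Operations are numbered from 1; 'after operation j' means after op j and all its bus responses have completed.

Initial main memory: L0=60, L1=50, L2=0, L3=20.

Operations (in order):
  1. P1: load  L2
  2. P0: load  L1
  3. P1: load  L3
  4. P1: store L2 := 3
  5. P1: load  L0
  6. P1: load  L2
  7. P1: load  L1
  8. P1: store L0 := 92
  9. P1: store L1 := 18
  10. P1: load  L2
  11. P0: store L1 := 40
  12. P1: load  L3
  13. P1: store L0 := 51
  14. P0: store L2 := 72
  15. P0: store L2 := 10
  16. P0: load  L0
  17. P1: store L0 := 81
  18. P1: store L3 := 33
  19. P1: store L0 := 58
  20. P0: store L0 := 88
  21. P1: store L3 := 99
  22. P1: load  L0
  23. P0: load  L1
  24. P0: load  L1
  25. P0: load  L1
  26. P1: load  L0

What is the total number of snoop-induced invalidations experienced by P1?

[1] P1: load  L2 | P0:I, P1:E(0) | bus: BusRd
[2] P0: load  L1 | P0:E(50), P1:I | bus: BusRd
[3] P1: load  L3 | P0:I, P1:E(20) | bus: BusRd
[4] P1: store L2 := 3 | P0:I, P1:M(3) | bus: none
[5] P1: load  L0 | P0:I, P1:E(60) | bus: BusRd
[6] P1: load  L2 | P0:I, P1:M(3) | bus: none
[7] P1: load  L1 | P0:S(50), P1:S(50) | bus: BusRd
[8] P1: store L0 := 92 | P0:I, P1:M(92) | bus: none
[9] P1: store L1 := 18 | P0:I, P1:M(18) | bus: BusUpgr
[10] P1: load  L2 | P0:I, P1:M(3) | bus: none
[11] P0: store L1 := 40 | P0:M(40), P1:I | bus: BusRdX,Flush
[12] P1: load  L3 | P0:I, P1:E(20) | bus: none
[13] P1: store L0 := 51 | P0:I, P1:M(51) | bus: none
[14] P0: store L2 := 72 | P0:M(72), P1:I | bus: BusRdX,Flush
[15] P0: store L2 := 10 | P0:M(10), P1:I | bus: none
[16] P0: load  L0 | P0:S(51), P1:S(51) | bus: BusRd,Flush
[17] P1: store L0 := 81 | P0:I, P1:M(81) | bus: BusUpgr
[18] P1: store L3 := 33 | P0:I, P1:M(33) | bus: none
[19] P1: store L0 := 58 | P0:I, P1:M(58) | bus: none
[20] P0: store L0 := 88 | P0:M(88), P1:I | bus: BusRdX,Flush
[21] P1: store L3 := 99 | P0:I, P1:M(99) | bus: none
[22] P1: load  L0 | P0:S(88), P1:S(88) | bus: BusRd,Flush
[23] P0: load  L1 | P0:M(40), P1:I | bus: none
[24] P0: load  L1 | P0:M(40), P1:I | bus: none
[25] P0: load  L1 | P0:M(40), P1:I | bus: none
[26] P1: load  L0 | P0:S(88), P1:S(88) | bus: none

invalidations = 3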